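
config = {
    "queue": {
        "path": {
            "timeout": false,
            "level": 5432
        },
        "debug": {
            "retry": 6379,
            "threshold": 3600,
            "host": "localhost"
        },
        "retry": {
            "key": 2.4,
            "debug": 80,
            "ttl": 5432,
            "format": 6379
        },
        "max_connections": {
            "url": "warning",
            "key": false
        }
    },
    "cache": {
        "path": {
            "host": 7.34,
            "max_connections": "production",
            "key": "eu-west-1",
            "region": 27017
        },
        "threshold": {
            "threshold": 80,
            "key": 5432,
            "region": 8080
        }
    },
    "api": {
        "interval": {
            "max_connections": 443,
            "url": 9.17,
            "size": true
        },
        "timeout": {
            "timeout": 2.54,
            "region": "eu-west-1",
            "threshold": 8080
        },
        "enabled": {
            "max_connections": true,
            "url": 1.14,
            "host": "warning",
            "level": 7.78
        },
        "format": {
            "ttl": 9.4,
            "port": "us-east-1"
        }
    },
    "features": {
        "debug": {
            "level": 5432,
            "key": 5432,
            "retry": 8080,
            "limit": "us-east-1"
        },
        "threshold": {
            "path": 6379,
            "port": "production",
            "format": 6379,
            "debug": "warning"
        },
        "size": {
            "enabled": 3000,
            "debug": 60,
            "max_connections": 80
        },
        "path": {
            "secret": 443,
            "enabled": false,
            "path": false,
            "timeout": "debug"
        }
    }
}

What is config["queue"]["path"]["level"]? 5432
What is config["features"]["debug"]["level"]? 5432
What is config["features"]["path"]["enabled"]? False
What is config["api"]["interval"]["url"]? 9.17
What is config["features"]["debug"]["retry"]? 8080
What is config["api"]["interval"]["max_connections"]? 443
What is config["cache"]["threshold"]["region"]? 8080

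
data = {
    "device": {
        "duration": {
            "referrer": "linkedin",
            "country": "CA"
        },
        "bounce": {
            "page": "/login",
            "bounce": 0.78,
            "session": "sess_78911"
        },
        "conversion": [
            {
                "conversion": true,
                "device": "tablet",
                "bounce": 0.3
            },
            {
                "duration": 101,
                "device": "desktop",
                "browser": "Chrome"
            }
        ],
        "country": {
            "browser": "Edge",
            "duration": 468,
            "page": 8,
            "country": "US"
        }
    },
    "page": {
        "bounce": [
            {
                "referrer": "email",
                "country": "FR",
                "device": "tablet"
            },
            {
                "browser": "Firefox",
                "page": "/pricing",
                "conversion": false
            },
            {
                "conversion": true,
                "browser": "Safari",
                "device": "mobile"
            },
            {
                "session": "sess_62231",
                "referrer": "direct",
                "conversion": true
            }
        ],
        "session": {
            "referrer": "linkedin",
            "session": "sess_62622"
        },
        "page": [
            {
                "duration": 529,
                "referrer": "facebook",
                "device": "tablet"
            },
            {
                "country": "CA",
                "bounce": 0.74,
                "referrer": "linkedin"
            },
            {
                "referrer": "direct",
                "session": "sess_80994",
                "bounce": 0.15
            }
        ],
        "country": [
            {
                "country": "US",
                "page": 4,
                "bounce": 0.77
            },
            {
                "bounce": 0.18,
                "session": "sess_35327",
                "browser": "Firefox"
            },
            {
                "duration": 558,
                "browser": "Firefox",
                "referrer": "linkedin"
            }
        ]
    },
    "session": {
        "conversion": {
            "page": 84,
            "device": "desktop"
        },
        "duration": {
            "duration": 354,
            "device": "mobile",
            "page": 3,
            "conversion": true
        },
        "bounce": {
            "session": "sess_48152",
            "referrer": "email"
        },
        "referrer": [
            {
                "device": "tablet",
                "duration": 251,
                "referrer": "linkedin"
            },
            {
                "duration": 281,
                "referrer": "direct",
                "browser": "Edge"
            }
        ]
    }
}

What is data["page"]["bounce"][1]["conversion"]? False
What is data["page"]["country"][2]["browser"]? "Firefox"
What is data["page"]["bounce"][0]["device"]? "tablet"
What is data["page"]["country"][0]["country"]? "US"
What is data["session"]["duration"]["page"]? 3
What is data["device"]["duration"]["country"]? "CA"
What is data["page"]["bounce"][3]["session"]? "sess_62231"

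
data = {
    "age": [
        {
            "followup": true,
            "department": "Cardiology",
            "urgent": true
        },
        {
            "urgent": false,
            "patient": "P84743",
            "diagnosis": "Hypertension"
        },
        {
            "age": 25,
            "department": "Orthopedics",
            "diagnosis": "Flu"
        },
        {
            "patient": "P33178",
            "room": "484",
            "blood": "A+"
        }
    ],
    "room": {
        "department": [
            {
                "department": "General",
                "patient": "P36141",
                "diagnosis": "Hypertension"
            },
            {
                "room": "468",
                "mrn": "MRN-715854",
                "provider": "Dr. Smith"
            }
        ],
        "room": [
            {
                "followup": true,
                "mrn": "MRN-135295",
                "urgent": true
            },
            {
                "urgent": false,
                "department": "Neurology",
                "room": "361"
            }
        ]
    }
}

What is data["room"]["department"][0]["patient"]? "P36141"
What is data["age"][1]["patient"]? "P84743"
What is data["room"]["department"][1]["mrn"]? "MRN-715854"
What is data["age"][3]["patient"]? "P33178"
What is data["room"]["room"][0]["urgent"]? True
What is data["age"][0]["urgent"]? True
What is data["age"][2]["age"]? 25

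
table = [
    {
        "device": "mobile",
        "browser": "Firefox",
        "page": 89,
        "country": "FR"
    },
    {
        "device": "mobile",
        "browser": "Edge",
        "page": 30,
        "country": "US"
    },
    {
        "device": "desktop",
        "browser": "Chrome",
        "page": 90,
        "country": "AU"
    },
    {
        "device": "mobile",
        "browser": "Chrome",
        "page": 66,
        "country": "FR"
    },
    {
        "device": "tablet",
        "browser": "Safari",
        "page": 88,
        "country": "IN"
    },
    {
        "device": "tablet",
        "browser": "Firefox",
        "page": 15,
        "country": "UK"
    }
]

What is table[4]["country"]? "IN"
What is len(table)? 6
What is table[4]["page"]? 88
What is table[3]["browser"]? "Chrome"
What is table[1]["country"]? "US"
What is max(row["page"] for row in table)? 90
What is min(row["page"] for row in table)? 15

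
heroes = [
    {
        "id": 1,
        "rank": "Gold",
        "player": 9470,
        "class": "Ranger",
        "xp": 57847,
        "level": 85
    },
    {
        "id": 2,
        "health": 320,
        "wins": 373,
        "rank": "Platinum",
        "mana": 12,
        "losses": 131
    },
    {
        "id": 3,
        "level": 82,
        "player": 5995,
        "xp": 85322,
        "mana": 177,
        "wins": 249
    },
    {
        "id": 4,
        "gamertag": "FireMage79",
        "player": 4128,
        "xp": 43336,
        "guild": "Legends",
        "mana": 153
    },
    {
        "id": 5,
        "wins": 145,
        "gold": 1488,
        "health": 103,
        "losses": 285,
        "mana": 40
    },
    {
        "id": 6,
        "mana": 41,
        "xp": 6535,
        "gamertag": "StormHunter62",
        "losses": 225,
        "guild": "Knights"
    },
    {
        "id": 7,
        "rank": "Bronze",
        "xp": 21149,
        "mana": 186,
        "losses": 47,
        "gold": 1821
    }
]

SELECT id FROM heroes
[1, 2, 3, 4, 5, 6, 7]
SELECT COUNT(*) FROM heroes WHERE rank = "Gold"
1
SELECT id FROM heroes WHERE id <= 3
[1, 2, 3]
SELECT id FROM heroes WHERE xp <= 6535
[6]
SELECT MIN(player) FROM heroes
4128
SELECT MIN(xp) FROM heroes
6535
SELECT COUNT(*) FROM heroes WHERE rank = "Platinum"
1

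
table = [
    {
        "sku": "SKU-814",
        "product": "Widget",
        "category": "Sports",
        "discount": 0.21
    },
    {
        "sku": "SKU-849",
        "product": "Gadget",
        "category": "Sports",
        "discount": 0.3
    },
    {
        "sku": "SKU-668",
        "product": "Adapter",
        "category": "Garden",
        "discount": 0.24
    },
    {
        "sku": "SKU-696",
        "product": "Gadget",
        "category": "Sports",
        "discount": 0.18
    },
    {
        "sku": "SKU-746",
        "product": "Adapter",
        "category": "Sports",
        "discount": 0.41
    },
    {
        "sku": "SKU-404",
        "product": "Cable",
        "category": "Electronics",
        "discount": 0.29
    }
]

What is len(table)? 6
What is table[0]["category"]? "Sports"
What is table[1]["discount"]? 0.3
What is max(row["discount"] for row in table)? 0.41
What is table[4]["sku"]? "SKU-746"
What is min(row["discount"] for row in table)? 0.18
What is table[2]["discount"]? 0.24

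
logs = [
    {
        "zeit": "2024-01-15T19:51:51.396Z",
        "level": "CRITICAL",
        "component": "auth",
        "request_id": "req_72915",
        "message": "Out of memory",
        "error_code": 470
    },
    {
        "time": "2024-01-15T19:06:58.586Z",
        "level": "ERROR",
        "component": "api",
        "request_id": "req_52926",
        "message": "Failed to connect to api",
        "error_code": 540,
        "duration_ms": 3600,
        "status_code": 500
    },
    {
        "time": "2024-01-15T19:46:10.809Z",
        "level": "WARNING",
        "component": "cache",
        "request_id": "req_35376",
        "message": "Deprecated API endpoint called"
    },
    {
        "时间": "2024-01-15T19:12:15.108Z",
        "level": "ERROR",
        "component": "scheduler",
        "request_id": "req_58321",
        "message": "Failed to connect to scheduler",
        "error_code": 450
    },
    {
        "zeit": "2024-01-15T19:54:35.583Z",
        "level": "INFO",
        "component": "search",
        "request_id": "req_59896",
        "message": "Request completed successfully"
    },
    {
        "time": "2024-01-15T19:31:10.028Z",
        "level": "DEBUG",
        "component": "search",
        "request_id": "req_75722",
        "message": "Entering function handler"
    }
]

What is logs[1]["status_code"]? 500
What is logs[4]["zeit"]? "2024-01-15T19:54:35.583Z"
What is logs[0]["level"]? "CRITICAL"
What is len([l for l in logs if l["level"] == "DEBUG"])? 1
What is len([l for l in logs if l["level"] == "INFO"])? 1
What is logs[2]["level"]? "WARNING"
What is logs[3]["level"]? "ERROR"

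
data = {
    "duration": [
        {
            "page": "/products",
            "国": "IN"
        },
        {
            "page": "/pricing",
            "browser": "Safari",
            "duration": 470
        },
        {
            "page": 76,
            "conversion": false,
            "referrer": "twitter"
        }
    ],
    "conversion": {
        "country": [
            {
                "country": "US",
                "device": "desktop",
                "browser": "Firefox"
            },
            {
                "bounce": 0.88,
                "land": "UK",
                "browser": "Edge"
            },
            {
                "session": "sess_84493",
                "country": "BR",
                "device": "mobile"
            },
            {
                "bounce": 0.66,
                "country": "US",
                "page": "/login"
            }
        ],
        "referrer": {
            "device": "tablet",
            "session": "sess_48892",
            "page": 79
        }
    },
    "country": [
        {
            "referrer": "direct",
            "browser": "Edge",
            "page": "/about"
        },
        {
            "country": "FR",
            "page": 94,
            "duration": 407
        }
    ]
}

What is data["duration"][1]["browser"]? "Safari"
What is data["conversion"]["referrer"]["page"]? 79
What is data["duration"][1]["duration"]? 470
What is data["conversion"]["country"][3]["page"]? "/login"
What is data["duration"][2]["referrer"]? "twitter"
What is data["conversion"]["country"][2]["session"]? "sess_84493"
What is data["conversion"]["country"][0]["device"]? "desktop"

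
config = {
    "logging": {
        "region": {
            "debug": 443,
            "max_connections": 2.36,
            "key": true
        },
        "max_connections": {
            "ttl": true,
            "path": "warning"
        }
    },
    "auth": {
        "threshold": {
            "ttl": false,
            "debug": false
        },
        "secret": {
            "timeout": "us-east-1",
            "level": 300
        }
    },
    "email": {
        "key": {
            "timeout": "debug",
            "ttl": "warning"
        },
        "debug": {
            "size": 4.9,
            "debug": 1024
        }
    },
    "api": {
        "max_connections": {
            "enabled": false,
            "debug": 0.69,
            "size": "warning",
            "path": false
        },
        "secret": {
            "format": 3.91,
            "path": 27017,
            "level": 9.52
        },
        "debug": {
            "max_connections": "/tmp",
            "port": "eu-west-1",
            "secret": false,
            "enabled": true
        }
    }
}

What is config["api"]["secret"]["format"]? 3.91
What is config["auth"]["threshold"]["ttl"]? False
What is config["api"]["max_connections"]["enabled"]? False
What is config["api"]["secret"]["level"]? 9.52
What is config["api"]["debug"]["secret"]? False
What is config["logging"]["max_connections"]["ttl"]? True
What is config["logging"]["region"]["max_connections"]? 2.36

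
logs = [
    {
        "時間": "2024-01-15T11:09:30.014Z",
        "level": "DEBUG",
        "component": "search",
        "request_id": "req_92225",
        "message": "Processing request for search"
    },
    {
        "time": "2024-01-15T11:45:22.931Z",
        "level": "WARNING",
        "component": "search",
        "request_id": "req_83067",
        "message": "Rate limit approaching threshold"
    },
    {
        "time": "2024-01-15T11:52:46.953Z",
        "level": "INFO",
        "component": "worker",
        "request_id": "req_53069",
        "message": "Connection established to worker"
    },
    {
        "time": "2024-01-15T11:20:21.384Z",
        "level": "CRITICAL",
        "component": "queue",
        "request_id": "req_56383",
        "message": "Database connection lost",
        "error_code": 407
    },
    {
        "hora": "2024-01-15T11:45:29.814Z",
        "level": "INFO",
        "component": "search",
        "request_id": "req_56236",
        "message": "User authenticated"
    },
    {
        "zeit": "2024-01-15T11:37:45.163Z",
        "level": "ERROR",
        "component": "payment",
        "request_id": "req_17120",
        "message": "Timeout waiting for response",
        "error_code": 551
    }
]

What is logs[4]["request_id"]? "req_56236"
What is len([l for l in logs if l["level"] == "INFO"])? 2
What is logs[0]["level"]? "DEBUG"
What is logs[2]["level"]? "INFO"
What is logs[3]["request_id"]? "req_56383"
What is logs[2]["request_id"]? "req_53069"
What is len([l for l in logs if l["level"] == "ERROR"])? 1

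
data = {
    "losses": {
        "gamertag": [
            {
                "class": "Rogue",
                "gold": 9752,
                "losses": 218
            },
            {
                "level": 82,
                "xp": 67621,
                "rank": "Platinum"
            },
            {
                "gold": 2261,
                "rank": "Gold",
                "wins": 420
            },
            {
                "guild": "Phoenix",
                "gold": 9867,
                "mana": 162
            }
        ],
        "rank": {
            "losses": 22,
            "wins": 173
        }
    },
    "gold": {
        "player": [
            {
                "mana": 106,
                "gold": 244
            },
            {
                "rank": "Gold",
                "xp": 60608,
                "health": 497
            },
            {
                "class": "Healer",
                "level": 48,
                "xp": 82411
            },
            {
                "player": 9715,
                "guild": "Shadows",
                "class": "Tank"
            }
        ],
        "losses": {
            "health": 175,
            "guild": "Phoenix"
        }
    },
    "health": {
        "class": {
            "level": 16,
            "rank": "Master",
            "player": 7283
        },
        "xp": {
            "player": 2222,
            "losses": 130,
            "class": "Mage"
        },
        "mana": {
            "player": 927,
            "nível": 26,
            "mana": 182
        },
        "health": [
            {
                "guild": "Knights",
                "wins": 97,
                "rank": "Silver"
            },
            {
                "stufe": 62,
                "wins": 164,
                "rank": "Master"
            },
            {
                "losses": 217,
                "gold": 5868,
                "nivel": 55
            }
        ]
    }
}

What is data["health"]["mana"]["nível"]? 26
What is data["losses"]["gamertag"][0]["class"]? "Rogue"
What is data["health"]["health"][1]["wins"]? 164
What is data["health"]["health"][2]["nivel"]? 55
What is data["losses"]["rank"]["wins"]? 173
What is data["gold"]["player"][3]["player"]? 9715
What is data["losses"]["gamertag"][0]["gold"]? 9752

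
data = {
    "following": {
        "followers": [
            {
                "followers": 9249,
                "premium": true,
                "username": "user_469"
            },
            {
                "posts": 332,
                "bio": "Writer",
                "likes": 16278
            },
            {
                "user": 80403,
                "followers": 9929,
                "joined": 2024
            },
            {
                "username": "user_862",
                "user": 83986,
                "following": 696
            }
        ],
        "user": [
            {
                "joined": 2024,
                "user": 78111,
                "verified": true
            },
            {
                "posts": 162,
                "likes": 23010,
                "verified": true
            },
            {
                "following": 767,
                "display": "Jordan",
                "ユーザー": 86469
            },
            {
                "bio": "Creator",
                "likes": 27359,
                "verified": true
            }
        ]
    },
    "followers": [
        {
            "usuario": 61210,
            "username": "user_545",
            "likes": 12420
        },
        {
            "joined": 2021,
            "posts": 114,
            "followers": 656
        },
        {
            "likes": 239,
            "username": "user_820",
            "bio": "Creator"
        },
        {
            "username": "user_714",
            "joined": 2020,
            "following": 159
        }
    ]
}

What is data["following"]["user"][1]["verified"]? True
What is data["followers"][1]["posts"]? 114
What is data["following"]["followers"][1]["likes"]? 16278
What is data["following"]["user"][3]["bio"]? "Creator"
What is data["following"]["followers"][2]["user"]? 80403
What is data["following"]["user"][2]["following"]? 767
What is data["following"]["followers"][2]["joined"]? 2024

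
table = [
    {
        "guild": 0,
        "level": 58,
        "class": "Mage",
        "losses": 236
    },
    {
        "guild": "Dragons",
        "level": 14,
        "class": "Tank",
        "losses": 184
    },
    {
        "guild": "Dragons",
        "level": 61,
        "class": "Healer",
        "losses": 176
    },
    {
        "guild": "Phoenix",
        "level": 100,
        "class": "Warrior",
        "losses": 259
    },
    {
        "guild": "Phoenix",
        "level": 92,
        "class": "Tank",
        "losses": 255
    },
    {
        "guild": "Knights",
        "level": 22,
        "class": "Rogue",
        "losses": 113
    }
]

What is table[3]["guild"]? "Phoenix"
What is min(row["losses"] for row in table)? 113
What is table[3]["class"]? "Warrior"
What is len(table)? 6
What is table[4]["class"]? "Tank"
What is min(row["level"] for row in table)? 14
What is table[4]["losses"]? 255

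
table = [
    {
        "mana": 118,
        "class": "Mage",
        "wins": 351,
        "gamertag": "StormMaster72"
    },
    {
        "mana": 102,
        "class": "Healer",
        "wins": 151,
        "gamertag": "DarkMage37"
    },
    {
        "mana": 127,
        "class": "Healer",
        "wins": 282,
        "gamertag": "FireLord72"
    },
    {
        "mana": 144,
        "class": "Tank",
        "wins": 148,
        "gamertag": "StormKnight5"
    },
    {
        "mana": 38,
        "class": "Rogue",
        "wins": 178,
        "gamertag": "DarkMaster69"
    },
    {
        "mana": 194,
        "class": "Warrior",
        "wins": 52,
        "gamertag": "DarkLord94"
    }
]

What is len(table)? 6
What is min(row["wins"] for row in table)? 52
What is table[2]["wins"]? 282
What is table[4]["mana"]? 38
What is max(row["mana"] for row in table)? 194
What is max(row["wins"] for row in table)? 351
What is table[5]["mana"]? 194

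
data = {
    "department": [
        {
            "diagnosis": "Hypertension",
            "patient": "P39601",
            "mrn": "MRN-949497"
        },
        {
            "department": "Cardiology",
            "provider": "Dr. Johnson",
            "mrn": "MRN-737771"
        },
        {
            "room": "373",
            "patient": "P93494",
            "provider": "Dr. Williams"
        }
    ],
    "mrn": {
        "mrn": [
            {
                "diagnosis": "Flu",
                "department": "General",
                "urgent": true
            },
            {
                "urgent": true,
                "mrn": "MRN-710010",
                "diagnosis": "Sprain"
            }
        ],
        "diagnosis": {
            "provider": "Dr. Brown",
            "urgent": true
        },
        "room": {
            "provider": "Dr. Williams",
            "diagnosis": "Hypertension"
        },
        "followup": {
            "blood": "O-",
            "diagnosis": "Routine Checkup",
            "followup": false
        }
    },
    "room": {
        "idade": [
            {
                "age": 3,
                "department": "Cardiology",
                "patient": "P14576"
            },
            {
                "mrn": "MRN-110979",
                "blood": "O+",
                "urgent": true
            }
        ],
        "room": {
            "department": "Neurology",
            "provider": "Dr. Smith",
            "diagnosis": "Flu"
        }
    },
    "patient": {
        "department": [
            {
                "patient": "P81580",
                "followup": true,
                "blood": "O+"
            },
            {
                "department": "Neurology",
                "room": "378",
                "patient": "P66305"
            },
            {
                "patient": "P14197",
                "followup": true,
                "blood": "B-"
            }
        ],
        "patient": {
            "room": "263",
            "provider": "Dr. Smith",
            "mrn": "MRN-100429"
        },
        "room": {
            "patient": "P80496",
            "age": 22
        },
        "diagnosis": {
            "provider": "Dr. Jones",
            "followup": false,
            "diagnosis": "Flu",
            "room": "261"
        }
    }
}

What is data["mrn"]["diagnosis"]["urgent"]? True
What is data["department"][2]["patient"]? "P93494"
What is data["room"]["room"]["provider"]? "Dr. Smith"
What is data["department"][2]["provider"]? "Dr. Williams"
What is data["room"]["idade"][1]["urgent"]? True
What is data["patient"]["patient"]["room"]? "263"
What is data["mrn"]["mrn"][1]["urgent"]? True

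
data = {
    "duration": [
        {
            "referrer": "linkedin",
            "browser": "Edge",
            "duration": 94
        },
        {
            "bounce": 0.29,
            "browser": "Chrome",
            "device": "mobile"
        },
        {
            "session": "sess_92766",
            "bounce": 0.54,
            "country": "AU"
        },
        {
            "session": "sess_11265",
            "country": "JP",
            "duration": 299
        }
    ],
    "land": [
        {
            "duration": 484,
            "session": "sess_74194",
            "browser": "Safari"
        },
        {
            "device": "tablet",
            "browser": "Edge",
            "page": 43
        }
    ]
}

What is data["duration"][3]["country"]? "JP"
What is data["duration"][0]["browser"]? "Edge"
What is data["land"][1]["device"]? "tablet"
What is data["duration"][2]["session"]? "sess_92766"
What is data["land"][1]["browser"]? "Edge"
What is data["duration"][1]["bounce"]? 0.29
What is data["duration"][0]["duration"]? 94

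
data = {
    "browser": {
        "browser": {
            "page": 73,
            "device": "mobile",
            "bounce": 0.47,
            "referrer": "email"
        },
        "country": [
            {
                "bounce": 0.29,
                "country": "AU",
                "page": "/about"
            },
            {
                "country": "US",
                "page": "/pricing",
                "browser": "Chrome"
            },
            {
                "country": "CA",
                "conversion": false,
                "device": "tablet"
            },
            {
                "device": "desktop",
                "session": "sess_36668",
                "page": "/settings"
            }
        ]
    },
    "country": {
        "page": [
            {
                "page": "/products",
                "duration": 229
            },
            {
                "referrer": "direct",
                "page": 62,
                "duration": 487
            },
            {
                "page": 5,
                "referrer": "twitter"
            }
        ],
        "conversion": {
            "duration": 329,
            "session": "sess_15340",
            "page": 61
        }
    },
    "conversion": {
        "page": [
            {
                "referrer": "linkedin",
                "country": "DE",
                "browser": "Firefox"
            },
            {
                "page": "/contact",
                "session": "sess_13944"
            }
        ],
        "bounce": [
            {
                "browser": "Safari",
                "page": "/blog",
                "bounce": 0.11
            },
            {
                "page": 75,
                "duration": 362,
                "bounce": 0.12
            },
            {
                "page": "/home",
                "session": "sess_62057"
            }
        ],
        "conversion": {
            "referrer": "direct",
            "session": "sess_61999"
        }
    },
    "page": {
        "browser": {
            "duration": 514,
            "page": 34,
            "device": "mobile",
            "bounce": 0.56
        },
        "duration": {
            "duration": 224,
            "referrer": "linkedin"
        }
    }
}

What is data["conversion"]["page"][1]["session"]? "sess_13944"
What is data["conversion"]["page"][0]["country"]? "DE"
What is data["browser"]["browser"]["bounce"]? 0.47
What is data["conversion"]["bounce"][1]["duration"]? 362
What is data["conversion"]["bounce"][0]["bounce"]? 0.11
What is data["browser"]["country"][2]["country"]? "CA"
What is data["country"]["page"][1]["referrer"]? "direct"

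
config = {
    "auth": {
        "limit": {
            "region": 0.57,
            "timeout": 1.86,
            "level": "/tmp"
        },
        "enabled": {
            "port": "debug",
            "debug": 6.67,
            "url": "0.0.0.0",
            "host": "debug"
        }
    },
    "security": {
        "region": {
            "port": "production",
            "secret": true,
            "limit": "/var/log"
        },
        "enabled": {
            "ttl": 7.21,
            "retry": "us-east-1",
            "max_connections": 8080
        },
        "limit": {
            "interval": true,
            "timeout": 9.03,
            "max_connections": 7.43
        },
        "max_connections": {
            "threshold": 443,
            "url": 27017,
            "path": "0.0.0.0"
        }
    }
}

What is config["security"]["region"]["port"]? "production"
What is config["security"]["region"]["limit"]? "/var/log"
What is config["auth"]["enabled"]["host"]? "debug"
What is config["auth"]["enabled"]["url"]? "0.0.0.0"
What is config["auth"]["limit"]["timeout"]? 1.86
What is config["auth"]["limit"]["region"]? 0.57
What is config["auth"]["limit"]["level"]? "/tmp"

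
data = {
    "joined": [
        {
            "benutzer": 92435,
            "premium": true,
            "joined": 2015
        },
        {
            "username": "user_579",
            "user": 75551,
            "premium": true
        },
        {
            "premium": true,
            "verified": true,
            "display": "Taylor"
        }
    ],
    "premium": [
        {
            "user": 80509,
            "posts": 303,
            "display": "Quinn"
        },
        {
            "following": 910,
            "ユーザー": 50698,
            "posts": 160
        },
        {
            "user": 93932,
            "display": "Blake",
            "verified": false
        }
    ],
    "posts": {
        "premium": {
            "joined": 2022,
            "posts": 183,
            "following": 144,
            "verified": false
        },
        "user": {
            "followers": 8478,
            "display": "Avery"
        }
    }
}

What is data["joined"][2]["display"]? "Taylor"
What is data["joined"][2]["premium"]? True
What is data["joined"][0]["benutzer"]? 92435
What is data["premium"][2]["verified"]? False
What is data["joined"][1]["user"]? 75551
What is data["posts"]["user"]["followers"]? 8478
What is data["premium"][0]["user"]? 80509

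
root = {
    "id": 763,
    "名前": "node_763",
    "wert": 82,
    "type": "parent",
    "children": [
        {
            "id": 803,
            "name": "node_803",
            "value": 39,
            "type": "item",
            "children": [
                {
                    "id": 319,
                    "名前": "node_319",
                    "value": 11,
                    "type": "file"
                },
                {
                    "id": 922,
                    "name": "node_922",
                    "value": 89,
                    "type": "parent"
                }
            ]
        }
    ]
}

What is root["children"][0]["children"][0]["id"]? 319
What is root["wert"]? 82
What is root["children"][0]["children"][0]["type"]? "file"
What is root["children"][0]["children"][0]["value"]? 11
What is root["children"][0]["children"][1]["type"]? "parent"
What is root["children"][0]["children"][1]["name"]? "node_922"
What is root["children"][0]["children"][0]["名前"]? "node_319"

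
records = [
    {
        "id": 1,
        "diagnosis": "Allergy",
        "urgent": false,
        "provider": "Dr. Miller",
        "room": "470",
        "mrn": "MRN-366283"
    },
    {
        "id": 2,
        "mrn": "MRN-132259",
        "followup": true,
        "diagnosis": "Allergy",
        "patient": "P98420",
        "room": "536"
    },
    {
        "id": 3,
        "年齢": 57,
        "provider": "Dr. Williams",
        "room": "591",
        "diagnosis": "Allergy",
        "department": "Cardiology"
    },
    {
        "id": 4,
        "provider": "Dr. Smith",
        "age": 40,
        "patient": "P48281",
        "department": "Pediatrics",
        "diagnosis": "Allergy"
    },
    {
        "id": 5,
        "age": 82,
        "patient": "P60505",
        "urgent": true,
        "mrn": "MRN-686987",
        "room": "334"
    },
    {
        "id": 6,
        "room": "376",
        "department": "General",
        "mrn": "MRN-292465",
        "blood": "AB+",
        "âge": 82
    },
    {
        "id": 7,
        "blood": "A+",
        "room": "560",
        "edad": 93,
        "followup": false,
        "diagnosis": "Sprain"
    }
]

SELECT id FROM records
[1, 2, 3, 4, 5, 6, 7]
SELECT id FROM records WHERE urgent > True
[]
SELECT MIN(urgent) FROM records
False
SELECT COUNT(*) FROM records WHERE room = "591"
1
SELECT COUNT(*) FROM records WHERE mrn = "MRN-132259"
1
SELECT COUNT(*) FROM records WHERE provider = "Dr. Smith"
1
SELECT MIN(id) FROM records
1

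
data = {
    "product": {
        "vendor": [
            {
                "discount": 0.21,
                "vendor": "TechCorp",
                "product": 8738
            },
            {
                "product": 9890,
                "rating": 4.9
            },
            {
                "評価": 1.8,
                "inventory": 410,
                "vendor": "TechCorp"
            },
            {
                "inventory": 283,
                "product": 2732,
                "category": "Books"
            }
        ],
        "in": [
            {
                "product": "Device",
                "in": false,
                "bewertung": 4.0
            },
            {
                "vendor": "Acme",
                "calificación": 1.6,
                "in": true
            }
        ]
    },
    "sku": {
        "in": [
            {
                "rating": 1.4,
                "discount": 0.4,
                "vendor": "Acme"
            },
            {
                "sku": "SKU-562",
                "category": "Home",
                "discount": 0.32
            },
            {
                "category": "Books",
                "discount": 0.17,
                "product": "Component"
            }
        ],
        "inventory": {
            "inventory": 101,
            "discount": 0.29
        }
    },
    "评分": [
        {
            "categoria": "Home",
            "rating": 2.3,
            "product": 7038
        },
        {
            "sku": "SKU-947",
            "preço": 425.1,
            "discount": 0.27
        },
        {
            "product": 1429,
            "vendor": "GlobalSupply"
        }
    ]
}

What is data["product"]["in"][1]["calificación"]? 1.6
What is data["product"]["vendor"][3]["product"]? 2732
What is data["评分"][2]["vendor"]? "GlobalSupply"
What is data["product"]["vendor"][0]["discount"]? 0.21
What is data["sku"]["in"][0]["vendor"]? "Acme"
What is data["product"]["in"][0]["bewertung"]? 4.0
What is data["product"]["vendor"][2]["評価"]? 1.8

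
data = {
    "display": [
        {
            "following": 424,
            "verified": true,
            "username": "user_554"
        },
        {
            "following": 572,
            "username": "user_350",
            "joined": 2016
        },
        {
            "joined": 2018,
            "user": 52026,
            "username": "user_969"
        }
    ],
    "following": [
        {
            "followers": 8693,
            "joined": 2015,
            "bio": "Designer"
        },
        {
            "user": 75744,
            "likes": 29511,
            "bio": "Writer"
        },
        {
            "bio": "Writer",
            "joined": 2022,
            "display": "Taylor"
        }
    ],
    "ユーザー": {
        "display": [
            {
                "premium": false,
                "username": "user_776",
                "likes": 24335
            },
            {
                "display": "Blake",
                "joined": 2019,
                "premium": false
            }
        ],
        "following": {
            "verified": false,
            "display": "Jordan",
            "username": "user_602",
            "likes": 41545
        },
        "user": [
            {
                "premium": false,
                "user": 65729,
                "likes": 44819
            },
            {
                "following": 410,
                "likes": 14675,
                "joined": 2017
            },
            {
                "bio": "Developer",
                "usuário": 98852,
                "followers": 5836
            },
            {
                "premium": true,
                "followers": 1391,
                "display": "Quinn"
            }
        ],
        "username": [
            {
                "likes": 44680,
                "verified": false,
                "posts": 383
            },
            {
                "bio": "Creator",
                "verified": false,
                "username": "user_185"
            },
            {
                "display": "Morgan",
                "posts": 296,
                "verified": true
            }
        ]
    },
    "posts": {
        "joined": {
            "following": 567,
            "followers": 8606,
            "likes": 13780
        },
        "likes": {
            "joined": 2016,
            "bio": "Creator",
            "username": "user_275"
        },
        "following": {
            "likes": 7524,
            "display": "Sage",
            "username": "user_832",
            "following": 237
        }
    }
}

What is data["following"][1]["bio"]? "Writer"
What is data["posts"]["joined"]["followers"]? 8606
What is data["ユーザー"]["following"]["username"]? "user_602"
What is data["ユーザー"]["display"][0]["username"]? "user_776"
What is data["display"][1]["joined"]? 2016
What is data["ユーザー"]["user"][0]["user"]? 65729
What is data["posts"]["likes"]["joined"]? 2016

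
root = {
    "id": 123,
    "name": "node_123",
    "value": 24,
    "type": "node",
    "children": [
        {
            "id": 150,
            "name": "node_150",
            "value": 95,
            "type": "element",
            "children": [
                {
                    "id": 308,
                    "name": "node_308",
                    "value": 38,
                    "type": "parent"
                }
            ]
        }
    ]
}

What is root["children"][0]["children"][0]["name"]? "node_308"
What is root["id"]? 123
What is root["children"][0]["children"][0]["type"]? "parent"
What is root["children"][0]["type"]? "element"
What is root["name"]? "node_123"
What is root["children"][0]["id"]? 150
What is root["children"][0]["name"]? "node_150"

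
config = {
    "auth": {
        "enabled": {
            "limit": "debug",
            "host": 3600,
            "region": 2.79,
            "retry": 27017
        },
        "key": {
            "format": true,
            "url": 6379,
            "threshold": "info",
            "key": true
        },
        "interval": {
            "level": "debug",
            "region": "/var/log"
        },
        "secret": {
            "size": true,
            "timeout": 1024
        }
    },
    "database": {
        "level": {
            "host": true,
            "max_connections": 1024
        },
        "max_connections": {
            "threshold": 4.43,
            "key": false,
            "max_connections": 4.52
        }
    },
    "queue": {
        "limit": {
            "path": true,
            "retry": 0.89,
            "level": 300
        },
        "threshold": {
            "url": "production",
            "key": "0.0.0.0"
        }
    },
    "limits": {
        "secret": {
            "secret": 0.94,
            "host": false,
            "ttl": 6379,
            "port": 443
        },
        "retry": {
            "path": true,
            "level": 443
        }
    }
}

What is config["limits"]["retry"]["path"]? True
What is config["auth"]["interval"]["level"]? "debug"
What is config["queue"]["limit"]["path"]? True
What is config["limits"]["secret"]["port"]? 443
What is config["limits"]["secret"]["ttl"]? 6379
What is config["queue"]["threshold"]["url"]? "production"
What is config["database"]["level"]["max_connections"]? 1024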